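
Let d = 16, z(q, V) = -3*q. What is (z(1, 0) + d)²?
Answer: 169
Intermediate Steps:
(z(1, 0) + d)² = (-3*1 + 16)² = (-3 + 16)² = 13² = 169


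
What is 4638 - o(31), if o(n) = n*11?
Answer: 4297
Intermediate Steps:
o(n) = 11*n
4638 - o(31) = 4638 - 11*31 = 4638 - 1*341 = 4638 - 341 = 4297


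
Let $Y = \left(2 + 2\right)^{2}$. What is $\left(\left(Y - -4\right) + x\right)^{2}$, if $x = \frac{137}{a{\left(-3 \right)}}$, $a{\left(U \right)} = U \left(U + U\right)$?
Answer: $\frac{247009}{324} \approx 762.37$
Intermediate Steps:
$a{\left(U \right)} = 2 U^{2}$ ($a{\left(U \right)} = U 2 U = 2 U^{2}$)
$Y = 16$ ($Y = 4^{2} = 16$)
$x = \frac{137}{18}$ ($x = \frac{137}{2 \left(-3\right)^{2}} = \frac{137}{2 \cdot 9} = \frac{137}{18} \approx 7.6111$)
$\left(\left(Y - -4\right) + x\right)^{2} = \left(\left(16 - -4\right) + \frac{137}{18}\right)^{2} = \left(\left(16 + 4\right) + \frac{137}{18}\right)^{2} = \left(20 + \frac{137}{18}\right)^{2} = \left(\frac{497}{18}\right)^{2} = \frac{247009}{324}$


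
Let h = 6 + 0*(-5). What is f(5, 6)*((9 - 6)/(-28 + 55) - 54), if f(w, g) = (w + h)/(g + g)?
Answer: -5335/108 ≈ -49.398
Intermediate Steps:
h = 6 (h = 6 + 0 = 6)
f(w, g) = (6 + w)/(2*g) (f(w, g) = (w + 6)/(g + g) = (6 + w)/((2*g)) = (6 + w)*(1/(2*g)) = (6 + w)/(2*g))
f(5, 6)*((9 - 6)/(-28 + 55) - 54) = ((½)*(6 + 5)/6)*((9 - 6)/(-28 + 55) - 54) = ((½)*(⅙)*11)*(3/27 - 54) = 11*(3*(1/27) - 54)/12 = 11*(⅑ - 54)/12 = (11/12)*(-485/9) = -5335/108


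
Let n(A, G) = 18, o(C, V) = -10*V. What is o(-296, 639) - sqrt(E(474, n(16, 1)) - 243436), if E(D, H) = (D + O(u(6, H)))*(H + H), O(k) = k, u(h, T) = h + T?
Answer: -6390 - 2*I*sqrt(56377) ≈ -6390.0 - 474.88*I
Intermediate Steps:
u(h, T) = T + h
E(D, H) = 2*H*(6 + D + H) (E(D, H) = (D + (H + 6))*(H + H) = (D + (6 + H))*(2*H) = (6 + D + H)*(2*H) = 2*H*(6 + D + H))
o(-296, 639) - sqrt(E(474, n(16, 1)) - 243436) = -10*639 - sqrt(2*18*(6 + 474 + 18) - 243436) = -6390 - sqrt(2*18*498 - 243436) = -6390 - sqrt(17928 - 243436) = -6390 - sqrt(-225508) = -6390 - 2*I*sqrt(56377)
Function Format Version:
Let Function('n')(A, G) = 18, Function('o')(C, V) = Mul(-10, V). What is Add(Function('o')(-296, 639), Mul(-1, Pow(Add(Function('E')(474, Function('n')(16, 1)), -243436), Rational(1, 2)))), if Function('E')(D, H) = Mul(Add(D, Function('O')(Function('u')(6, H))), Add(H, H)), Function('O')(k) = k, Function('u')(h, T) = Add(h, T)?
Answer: Add(-6390, Mul(-2, I, Pow(56377, Rational(1, 2)))) ≈ Add(-6390.0, Mul(-474.88, I))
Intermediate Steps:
Function('u')(h, T) = Add(T, h)
Function('E')(D, H) = Mul(2, H, Add(6, D, H)) (Function('E')(D, H) = Mul(Add(D, Add(H, 6)), Add(H, H)) = Mul(Add(D, Add(6, H)), Mul(2, H)) = Mul(Add(6, D, H), Mul(2, H)) = Mul(2, H, Add(6, D, H)))
Add(Function('o')(-296, 639), Mul(-1, Pow(Add(Function('E')(474, Function('n')(16, 1)), -243436), Rational(1, 2)))) = Add(Mul(-10, 639), Mul(-1, Pow(Add(Mul(2, 18, Add(6, 474, 18)), -243436), Rational(1, 2)))) = Add(-6390, Mul(-1, Pow(Add(Mul(2, 18, 498), -243436), Rational(1, 2)))) = Add(-6390, Mul(-1, Pow(Add(17928, -243436), Rational(1, 2)))) = Add(-6390, Mul(-1, Pow(-225508, Rational(1, 2)))) = Add(-6390, Mul(-1, Mul(2, I, Pow(56377, Rational(1, 2))))) = Add(-6390, Mul(-2, I, Pow(56377, Rational(1, 2))))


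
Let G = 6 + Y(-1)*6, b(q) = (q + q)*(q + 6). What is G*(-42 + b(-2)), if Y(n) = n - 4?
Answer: 1392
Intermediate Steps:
Y(n) = -4 + n
b(q) = 2*q*(6 + q) (b(q) = (2*q)*(6 + q) = 2*q*(6 + q))
G = -24 (G = 6 + (-4 - 1)*6 = 6 - 5*6 = 6 - 30 = -24)
G*(-42 + b(-2)) = -24*(-42 + 2*(-2)*(6 - 2)) = -24*(-42 + 2*(-2)*4) = -24*(-42 - 16) = -24*(-58) = 1392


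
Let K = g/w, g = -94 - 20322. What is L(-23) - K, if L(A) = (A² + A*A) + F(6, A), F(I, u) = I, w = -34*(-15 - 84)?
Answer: 163720/153 ≈ 1070.1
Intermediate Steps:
w = 3366 (w = -34*(-99) = 3366)
g = -20416
L(A) = 6 + 2*A² (L(A) = (A² + A*A) + 6 = (A² + A²) + 6 = 2*A² + 6 = 6 + 2*A²)
K = -928/153 (K = -20416/3366 = -20416*1/3366 = -928/153 ≈ -6.0654)
L(-23) - K = (6 + 2*(-23)²) - 1*(-928/153) = (6 + 2*529) + 928/153 = (6 + 1058) + 928/153 = 1064 + 928/153 = 163720/153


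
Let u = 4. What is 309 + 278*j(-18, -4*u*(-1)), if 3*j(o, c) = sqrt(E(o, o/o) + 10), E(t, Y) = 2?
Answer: 309 + 556*sqrt(3)/3 ≈ 630.01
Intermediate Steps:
j(o, c) = 2*sqrt(3)/3 (j(o, c) = sqrt(2 + 10)/3 = sqrt(12)/3 = (2*sqrt(3))/3 = 2*sqrt(3)/3)
309 + 278*j(-18, -4*u*(-1)) = 309 + 278*(2*sqrt(3)/3) = 309 + 556*sqrt(3)/3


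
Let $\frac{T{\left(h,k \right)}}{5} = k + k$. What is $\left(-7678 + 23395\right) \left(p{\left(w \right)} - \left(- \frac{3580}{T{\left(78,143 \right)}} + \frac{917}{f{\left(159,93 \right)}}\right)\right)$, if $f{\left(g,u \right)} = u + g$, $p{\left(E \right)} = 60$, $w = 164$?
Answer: $\frac{122123105}{132} \approx 9.2518 \cdot 10^{5}$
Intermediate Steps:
$T{\left(h,k \right)} = 10 k$ ($T{\left(h,k \right)} = 5 \left(k + k\right) = 5 \cdot 2 k = 10 k$)
$f{\left(g,u \right)} = g + u$
$\left(-7678 + 23395\right) \left(p{\left(w \right)} - \left(- \frac{3580}{T{\left(78,143 \right)}} + \frac{917}{f{\left(159,93 \right)}}\right)\right) = \left(-7678 + 23395\right) \left(60 + \left(- \frac{917}{159 + 93} + \frac{3580}{10 \cdot 143}\right)\right) = 15717 \left(60 + \left(- \frac{917}{252} + \frac{3580}{1430}\right)\right) = 15717 \left(60 + \left(\left(-917\right) \frac{1}{252} + 3580 \cdot \frac{1}{1430}\right)\right) = 15717 \left(60 + \left(- \frac{131}{36} + \frac{358}{143}\right)\right) = 15717 \left(60 - \frac{5845}{5148}\right) = 15717 \cdot \frac{303035}{5148} = \frac{122123105}{132}$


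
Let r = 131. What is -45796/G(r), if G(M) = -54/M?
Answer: 2999638/27 ≈ 1.1110e+5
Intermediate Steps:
-45796/G(r) = -45796/((-54/131)) = -45796/((-54*1/131)) = -45796/(-54/131) = -45796*(-131/54) = 2999638/27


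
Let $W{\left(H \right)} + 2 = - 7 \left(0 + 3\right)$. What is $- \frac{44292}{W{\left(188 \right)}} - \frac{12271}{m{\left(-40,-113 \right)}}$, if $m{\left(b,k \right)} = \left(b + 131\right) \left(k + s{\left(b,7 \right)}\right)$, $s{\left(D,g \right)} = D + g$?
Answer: $\frac{84106535}{43654} \approx 1926.7$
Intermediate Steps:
$W{\left(H \right)} = -23$ ($W{\left(H \right)} = -2 - 7 \left(0 + 3\right) = -2 - 21 = -23$)
$m{\left(b,k \right)} = \left(131 + b\right) \left(7 + b + k\right)$ ($m{\left(b,k \right)} = \left(b + 131\right) \left(k + \left(b + 7\right)\right) = \left(131 + b\right) \left(k + \left(7 + b\right)\right) = \left(131 + b\right) \left(7 + b + k\right)$)
$- \frac{44292}{W{\left(188 \right)}} - \frac{12271}{m{\left(-40,-113 \right)}} = - \frac{44292}{-23} - \frac{12271}{917 + \left(-40\right)^{2} + 131 \left(-113\right) + 138 \left(-40\right) - -4520} = \left(-44292\right) \left(- \frac{1}{23}\right) - \frac{12271}{917 + 1600 - 14803 - 5520 + 4520} = \frac{44292}{23} - \frac{12271}{-13286} = \frac{44292}{23} - - \frac{1753}{1898} = \frac{44292}{23} + \frac{1753}{1898} = \frac{84106535}{43654}$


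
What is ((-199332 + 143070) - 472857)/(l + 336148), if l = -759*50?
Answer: -529119/298198 ≈ -1.7744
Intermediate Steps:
l = -37950
((-199332 + 143070) - 472857)/(l + 336148) = ((-199332 + 143070) - 472857)/(-37950 + 336148) = (-56262 - 472857)/298198 = -529119*1/298198 = -529119/298198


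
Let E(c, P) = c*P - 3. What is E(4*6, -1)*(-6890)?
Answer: 186030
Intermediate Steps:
E(c, P) = -3 + P*c (E(c, P) = P*c - 3 = -3 + P*c)
E(4*6, -1)*(-6890) = (-3 - 4*6)*(-6890) = (-3 - 1*24)*(-6890) = (-3 - 24)*(-6890) = -27*(-6890) = 186030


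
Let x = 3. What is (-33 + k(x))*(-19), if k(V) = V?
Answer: 570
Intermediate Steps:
(-33 + k(x))*(-19) = (-33 + 3)*(-19) = -30*(-19) = 570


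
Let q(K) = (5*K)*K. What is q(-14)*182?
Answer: 178360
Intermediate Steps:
q(K) = 5*K²
q(-14)*182 = (5*(-14)²)*182 = (5*196)*182 = 980*182 = 178360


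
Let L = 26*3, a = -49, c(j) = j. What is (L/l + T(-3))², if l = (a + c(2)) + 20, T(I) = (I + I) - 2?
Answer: 9604/81 ≈ 118.57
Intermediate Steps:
T(I) = -2 + 2*I (T(I) = 2*I - 2 = -2 + 2*I)
L = 78
l = -27 (l = (-49 + 2) + 20 = -47 + 20 = -27)
(L/l + T(-3))² = (78/(-27) + (-2 + 2*(-3)))² = (78*(-1/27) + (-2 - 6))² = (-26/9 - 8)² = (-98/9)² = 9604/81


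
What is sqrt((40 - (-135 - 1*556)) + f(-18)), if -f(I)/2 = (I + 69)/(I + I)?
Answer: sqrt(26418)/6 ≈ 27.089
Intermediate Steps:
f(I) = -(69 + I)/I (f(I) = -2*(I + 69)/(I + I) = -2*(69 + I)/(2*I) = -2*(69 + I)*1/(2*I) = -(69 + I)/I)
sqrt((40 - (-135 - 1*556)) + f(-18)) = sqrt((40 - (-135 - 1*556)) + (-69 - 1*(-18))/(-18)) = sqrt((40 - (-135 - 556)) - (-69 + 18)/18) = sqrt((40 - 1*(-691)) - 1/18*(-51)) = sqrt((40 + 691) + 17/6) = sqrt(731 + 17/6) = sqrt(4403/6) = sqrt(26418)/6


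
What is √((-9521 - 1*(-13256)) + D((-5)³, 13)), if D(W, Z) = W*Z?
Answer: √2110 ≈ 45.935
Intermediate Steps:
√((-9521 - 1*(-13256)) + D((-5)³, 13)) = √((-9521 - 1*(-13256)) + (-5)³*13) = √((-9521 + 13256) - 125*13) = √(3735 - 1625) = √2110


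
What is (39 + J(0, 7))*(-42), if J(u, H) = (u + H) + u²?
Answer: -1932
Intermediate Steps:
J(u, H) = H + u + u² (J(u, H) = (H + u) + u² = H + u + u²)
(39 + J(0, 7))*(-42) = (39 + (7 + 0 + 0²))*(-42) = (39 + (7 + 0 + 0))*(-42) = (39 + 7)*(-42) = 46*(-42) = -1932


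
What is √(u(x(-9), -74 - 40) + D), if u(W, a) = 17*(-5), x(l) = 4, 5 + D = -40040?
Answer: I*√40130 ≈ 200.32*I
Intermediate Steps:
D = -40045 (D = -5 - 40040 = -40045)
u(W, a) = -85
√(u(x(-9), -74 - 40) + D) = √(-85 - 40045) = √(-40130) = I*√40130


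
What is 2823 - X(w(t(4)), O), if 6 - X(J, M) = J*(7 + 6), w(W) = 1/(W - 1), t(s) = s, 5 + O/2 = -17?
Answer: 8464/3 ≈ 2821.3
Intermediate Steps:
O = -44 (O = -10 + 2*(-17) = -10 - 34 = -44)
w(W) = 1/(-1 + W)
X(J, M) = 6 - 13*J (X(J, M) = 6 - J*(7 + 6) = 6 - J*13 = 6 - 13*J)
2823 - X(w(t(4)), O) = 2823 - (6 - 13/(-1 + 4)) = 2823 - (6 - 13/3) = 2823 - 1*5/3 = 2823 - 5/3 = 8464/3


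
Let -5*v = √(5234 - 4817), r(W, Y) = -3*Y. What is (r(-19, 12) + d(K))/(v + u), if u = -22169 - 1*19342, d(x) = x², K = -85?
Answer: -355264975/2051384648 + 5135*√417/6154153944 ≈ -0.17317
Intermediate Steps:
v = -√417/5 (v = -√(5234 - 4817)/5 = -√417/5 ≈ -4.0841)
u = -41511 (u = -22169 - 19342 = -41511)
(r(-19, 12) + d(K))/(v + u) = (-3*12 + (-85)²)/(-√417/5 - 41511) = (-36 + 7225)/(-41511 - √417/5) = 7189/(-41511 - √417/5)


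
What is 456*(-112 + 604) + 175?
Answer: 224527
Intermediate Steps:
456*(-112 + 604) + 175 = 456*492 + 175 = 224352 + 175 = 224527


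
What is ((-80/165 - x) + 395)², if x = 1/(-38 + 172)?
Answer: 3043325607169/19554084 ≈ 1.5564e+5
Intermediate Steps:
x = 1/134 ≈ 0.0074627
((-80/165 - x) + 395)² = ((-80/165 - 1*1/134) + 395)² = ((-80*1/165 - 1/134) + 395)² = ((-16/33 - 1/134) + 395)² = (-2177/4422 + 395)² = (1744513/4422)² = 3043325607169/19554084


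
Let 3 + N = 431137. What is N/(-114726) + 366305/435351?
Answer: -24278318434/8324346471 ≈ -2.9165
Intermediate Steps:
N = 431134 (N = -3 + 431137 = 431134)
N/(-114726) + 366305/435351 = 431134/(-114726) + 366305/435351 = 431134*(-1/114726) + 366305*(1/435351) = -215567/57363 + 366305/435351 = -24278318434/8324346471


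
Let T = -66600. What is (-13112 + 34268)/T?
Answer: -1763/5550 ≈ -0.31766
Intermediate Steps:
(-13112 + 34268)/T = (-13112 + 34268)/(-66600) = 21156*(-1/66600) = -1763/5550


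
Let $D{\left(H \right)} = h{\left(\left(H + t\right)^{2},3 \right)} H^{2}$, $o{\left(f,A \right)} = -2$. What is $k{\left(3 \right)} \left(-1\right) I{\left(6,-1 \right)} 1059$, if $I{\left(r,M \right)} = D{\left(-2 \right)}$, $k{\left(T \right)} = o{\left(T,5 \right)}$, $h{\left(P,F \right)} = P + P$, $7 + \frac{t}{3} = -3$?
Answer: $17350656$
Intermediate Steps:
$t = -30$ ($t = -21 + 3 \left(-3\right) = -21 - 9 = -30$)
$h{\left(P,F \right)} = 2 P$
$k{\left(T \right)} = -2$
$D{\left(H \right)} = 2 H^{2} \left(-30 + H\right)^{2}$ ($D{\left(H \right)} = 2 \left(H - 30\right)^{2} H^{2} = 2 \left(-30 + H\right)^{2} H^{2} = 2 H^{2} \left(-30 + H\right)^{2}$)
$I{\left(r,M \right)} = 8192$ ($I{\left(r,M \right)} = 2 \left(-2\right)^{2} \left(-30 - 2\right)^{2} = 2 \cdot 4 \left(-32\right)^{2} = 2 \cdot 4 \cdot 1024 = 8192$)
$k{\left(3 \right)} \left(-1\right) I{\left(6,-1 \right)} 1059 = \left(-2\right) \left(-1\right) 8192 \cdot 1059 = 2 \cdot 8192 \cdot 1059 = 16384 \cdot 1059 = 17350656$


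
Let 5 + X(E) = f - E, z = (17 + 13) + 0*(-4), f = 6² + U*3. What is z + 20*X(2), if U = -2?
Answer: 490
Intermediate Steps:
f = 30 (f = 6² - 2*3 = 36 - 6 = 30)
z = 30 (z = 30 + 0 = 30)
X(E) = 25 - E (X(E) = -5 + (30 - E) = 25 - E)
z + 20*X(2) = 30 + 20*(25 - 1*2) = 30 + 20*(25 - 2) = 30 + 20*23 = 30 + 460 = 490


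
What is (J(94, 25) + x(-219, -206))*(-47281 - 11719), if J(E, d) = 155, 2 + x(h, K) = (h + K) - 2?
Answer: 16166000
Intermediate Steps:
x(h, K) = -4 + K + h (x(h, K) = -2 + ((h + K) - 2) = -2 + ((K + h) - 2) = -2 + (-2 + K + h) = -4 + K + h)
(J(94, 25) + x(-219, -206))*(-47281 - 11719) = (155 + (-4 - 206 - 219))*(-47281 - 11719) = (155 - 429)*(-59000) = -274*(-59000) = 16166000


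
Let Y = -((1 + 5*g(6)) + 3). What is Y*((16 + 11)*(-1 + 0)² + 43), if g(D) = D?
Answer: -2380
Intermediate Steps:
Y = -34 (Y = -((1 + 5*6) + 3) = -((1 + 30) + 3) = -(31 + 3) = -1*34 = -34)
Y*((16 + 11)*(-1 + 0)² + 43) = -34*((16 + 11)*(-1 + 0)² + 43) = -34*(27*(-1)² + 43) = -34*(27*1 + 43) = -34*(27 + 43) = -34*70 = -2380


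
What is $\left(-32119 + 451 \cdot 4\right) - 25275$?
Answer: $-55590$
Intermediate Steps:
$\left(-32119 + 451 \cdot 4\right) - 25275 = \left(-32119 + 1804\right) - 25275 = -30315 - 25275 = -55590$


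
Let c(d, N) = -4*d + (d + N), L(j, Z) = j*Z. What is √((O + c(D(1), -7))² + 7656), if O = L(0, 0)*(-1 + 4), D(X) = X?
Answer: 2*√1939 ≈ 88.068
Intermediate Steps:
L(j, Z) = Z*j
c(d, N) = N - 3*d (c(d, N) = -4*d + (N + d) = N - 3*d)
O = 0 (O = (0*0)*(-1 + 4) = 0*3 = 0)
√((O + c(D(1), -7))² + 7656) = √((0 + (-7 - 3*1))² + 7656) = √((0 + (-7 - 3))² + 7656) = √((0 - 10)² + 7656) = √((-10)² + 7656) = √(100 + 7656) = √7756 = 2*√1939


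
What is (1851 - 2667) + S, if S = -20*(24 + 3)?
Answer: -1356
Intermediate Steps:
S = -540 (S = -20*27 = -540)
(1851 - 2667) + S = (1851 - 2667) - 540 = -816 - 540 = -1356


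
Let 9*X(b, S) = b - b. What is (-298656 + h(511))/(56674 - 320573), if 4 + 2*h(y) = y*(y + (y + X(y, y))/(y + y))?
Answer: 671879/1055596 ≈ 0.63649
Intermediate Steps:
X(b, S) = 0 (X(b, S) = (b - b)/9 = (1/9)*0 = 0)
h(y) = -2 + y*(1/2 + y)/2 (h(y) = -2 + (y*(y + (y + 0)/(y + y)))/2 = -2 + (y*(y + y/((2*y))))/2 = -2 + (y*(y + y*(1/(2*y))))/2 = -2 + (y*(y + 1/2))/2 = -2 + (y*(1/2 + y))/2 = -2 + y*(1/2 + y)/2)
(-298656 + h(511))/(56674 - 320573) = (-298656 + (-2 + (1/2)*511**2 + (1/4)*511))/(56674 - 320573) = (-298656 + (-2 + (1/2)*261121 + 511/4))/(-263899) = (-298656 + (-2 + 261121/2 + 511/4))*(-1/263899) = (-298656 + 522745/4)*(-1/263899) = -671879/4*(-1/263899) = 671879/1055596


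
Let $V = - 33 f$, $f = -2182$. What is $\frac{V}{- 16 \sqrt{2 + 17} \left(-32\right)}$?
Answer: $\frac{36003 \sqrt{19}}{4864} \approx 32.264$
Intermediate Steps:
$V = 72006$ ($V = \left(-33\right) \left(-2182\right) = 72006$)
$\frac{V}{- 16 \sqrt{2 + 17} \left(-32\right)} = \frac{72006}{- 16 \sqrt{2 + 17} \left(-32\right)} = \frac{72006}{- 16 \sqrt{19} \left(-32\right)} = \frac{72006}{512 \sqrt{19}} = 72006 \frac{\sqrt{19}}{9728} = \frac{36003 \sqrt{19}}{4864}$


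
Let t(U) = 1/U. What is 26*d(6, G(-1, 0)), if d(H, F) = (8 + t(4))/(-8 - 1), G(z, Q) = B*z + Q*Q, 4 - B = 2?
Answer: -143/6 ≈ -23.833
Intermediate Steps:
B = 2 (B = 4 - 1*2 = 4 - 2 = 2)
G(z, Q) = Q² + 2*z (G(z, Q) = 2*z + Q*Q = 2*z + Q² = Q² + 2*z)
d(H, F) = -11/12 (d(H, F) = (8 + 1/4)/(-8 - 1) = (8 + ¼)/(-9) = (33/4)*(-⅑) = -11/12)
26*d(6, G(-1, 0)) = 26*(-11/12) = -143/6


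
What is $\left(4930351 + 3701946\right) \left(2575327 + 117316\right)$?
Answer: $23243694090971$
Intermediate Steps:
$\left(4930351 + 3701946\right) \left(2575327 + 117316\right) = 8632297 \cdot 2692643 = 23243694090971$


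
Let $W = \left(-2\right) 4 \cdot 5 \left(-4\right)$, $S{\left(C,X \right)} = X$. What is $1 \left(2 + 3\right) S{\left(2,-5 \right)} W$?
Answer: $-4000$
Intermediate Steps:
$W = 160$ ($W = \left(-8\right) 5 \left(-4\right) = \left(-40\right) \left(-4\right) = 160$)
$1 \left(2 + 3\right) S{\left(2,-5 \right)} W = 1 \left(2 + 3\right) \left(-5\right) 160 = 1 \cdot 5 \left(-5\right) 160 = 5 \left(-5\right) 160 = \left(-25\right) 160 = -4000$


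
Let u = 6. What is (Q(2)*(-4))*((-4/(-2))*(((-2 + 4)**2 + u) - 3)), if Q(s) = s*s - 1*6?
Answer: 112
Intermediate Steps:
Q(s) = -6 + s**2 (Q(s) = s**2 - 6 = -6 + s**2)
(Q(2)*(-4))*((-4/(-2))*(((-2 + 4)**2 + u) - 3)) = ((-6 + 2**2)*(-4))*((-4/(-2))*(((-2 + 4)**2 + 6) - 3)) = ((-6 + 4)*(-4))*((-4*(-1/2))*((2**2 + 6) - 3)) = (-2*(-4))*(2*((4 + 6) - 3)) = 8*(2*(10 - 3)) = 8*(2*7) = 8*14 = 112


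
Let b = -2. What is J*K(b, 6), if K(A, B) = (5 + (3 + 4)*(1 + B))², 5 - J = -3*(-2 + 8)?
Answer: 67068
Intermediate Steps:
J = 23 (J = 5 - (-3)*(-2 + 8) = 5 - (-3)*6 = 5 - 1*(-18) = 5 + 18 = 23)
K(A, B) = (12 + 7*B)² (K(A, B) = (5 + 7*(1 + B))² = (5 + (7 + 7*B))² = (12 + 7*B)²)
J*K(b, 6) = 23*(12 + 7*6)² = 23*(12 + 42)² = 23*54² = 23*2916 = 67068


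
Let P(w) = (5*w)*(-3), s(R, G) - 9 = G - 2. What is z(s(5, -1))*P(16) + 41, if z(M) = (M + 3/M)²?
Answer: -10099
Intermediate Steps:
s(R, G) = 7 + G (s(R, G) = 9 + (G - 2) = 9 + (-2 + G) = 7 + G)
P(w) = -15*w
z(s(5, -1))*P(16) + 41 = ((3 + (7 - 1)²)²/(7 - 1)²)*(-15*16) + 41 = ((3 + 6²)²/6²)*(-240) + 41 = ((3 + 36)²/36)*(-240) + 41 = ((1/36)*39²)*(-240) + 41 = ((1/36)*1521)*(-240) + 41 = (169/4)*(-240) + 41 = -10140 + 41 = -10099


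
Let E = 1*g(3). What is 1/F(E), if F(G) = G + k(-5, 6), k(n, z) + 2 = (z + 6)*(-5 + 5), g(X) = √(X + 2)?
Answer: 2 + √5 ≈ 4.2361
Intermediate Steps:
g(X) = √(2 + X)
k(n, z) = -2 (k(n, z) = -2 + (z + 6)*(-5 + 5) = -2 + (6 + z)*0 = -2 + 0 = -2)
E = √5 (E = 1*√(2 + 3) = 1*√5 = √5 ≈ 2.2361)
F(G) = -2 + G (F(G) = G - 2 = -2 + G)
1/F(E) = 1/(-2 + √5)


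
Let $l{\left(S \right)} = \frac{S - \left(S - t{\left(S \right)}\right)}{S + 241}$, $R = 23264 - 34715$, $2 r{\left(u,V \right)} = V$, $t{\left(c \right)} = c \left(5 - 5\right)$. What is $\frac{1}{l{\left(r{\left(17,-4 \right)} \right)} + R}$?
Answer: $- \frac{1}{11451} \approx -8.7329 \cdot 10^{-5}$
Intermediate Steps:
$t{\left(c \right)} = 0$ ($t{\left(c \right)} = c 0 = 0$)
$r{\left(u,V \right)} = \frac{V}{2}$
$R = -11451$
$l{\left(S \right)} = 0$ ($l{\left(S \right)} = \frac{S + \left(0 - S\right)}{S + 241} = \frac{S - S}{241 + S} = \frac{0}{241 + S} = 0$)
$\frac{1}{l{\left(r{\left(17,-4 \right)} \right)} + R} = \frac{1}{0 - 11451} = \frac{1}{-11451} = - \frac{1}{11451}$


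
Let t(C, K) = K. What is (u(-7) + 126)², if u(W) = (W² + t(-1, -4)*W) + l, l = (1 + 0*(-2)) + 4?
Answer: 43264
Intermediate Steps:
l = 5 (l = (1 + 0) + 4 = 1 + 4 = 5)
u(W) = 5 + W² - 4*W (u(W) = (W² - 4*W) + 5 = 5 + W² - 4*W)
(u(-7) + 126)² = ((5 + (-7)² - 4*(-7)) + 126)² = ((5 + 49 + 28) + 126)² = (82 + 126)² = 208² = 43264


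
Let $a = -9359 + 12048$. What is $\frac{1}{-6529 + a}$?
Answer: $- \frac{1}{3840} \approx -0.00026042$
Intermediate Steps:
$a = 2689$
$\frac{1}{-6529 + a} = \frac{1}{-6529 + 2689} = \frac{1}{-3840} = - \frac{1}{3840}$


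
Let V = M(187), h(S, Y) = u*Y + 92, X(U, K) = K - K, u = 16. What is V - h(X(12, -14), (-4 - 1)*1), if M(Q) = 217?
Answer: 205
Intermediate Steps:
X(U, K) = 0
h(S, Y) = 92 + 16*Y (h(S, Y) = 16*Y + 92 = 92 + 16*Y)
V = 217
V - h(X(12, -14), (-4 - 1)*1) = 217 - (92 + 16*((-4 - 1)*1)) = 217 - (92 + 16*(-5*1)) = 217 - (92 + 16*(-5)) = 217 - (92 - 80) = 217 - 1*12 = 217 - 12 = 205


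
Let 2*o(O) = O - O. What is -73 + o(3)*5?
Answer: -73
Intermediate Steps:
o(O) = 0 (o(O) = (O - O)/2 = (1/2)*0 = 0)
-73 + o(3)*5 = -73 + 0*5 = -73 + 0 = -73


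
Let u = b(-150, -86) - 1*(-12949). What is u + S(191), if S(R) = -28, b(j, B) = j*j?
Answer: 35421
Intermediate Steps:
b(j, B) = j**2
u = 35449 (u = (-150)**2 - 1*(-12949) = 22500 + 12949 = 35449)
u + S(191) = 35449 - 28 = 35421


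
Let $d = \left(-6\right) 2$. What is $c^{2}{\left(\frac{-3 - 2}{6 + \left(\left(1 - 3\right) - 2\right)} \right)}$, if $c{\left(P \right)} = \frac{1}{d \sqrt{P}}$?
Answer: $- \frac{1}{360} \approx -0.0027778$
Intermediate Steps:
$d = -12$
$c{\left(P \right)} = - \frac{1}{12 \sqrt{P}}$ ($c{\left(P \right)} = \frac{1}{\left(-12\right) \sqrt{P}} = - \frac{1}{12 \sqrt{P}}$)
$c^{2}{\left(\frac{-3 - 2}{6 + \left(\left(1 - 3\right) - 2\right)} \right)} = \left(- \frac{1}{12 \frac{\sqrt{-3 - 2}}{\sqrt{6 + \left(\left(1 - 3\right) - 2\right)}}}\right)^{2} = \left(- \frac{1}{12 \frac{i \sqrt{5}}{\sqrt{6 - 4}}}\right)^{2} = \left(- \frac{1}{12 \frac{i \sqrt{10}}{2}}\right)^{2} = \left(- \frac{\left(- \frac{1}{5}\right) i \sqrt{10}}{12}\right)^{2} = \left(\frac{i \sqrt{10}}{60}\right)^{2} = - \frac{1}{360}$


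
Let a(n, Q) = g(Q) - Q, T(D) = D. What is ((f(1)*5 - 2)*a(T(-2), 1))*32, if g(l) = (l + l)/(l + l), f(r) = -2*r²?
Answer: 0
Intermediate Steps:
g(l) = 1 (g(l) = (2*l)/((2*l)) = (2*l)*(1/(2*l)) = 1)
a(n, Q) = 1 - Q
((f(1)*5 - 2)*a(T(-2), 1))*32 = ((-2*1²*5 - 2)*(1 - 1*1))*32 = ((-2*1*5 - 2)*(1 - 1))*32 = ((-2*5 - 2)*0)*32 = ((-10 - 2)*0)*32 = -12*0*32 = 0*32 = 0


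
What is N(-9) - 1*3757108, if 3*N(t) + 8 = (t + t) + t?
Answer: -11271359/3 ≈ -3.7571e+6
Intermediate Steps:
N(t) = -8/3 + t (N(t) = -8/3 + ((t + t) + t)/3 = -8/3 + (2*t + t)/3 = -8/3 + (3*t)/3 = -8/3 + t)
N(-9) - 1*3757108 = (-8/3 - 9) - 1*3757108 = -35/3 - 3757108 = -11271359/3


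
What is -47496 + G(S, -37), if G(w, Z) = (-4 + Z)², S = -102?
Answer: -45815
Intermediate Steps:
-47496 + G(S, -37) = -47496 + (-4 - 37)² = -47496 + (-41)² = -47496 + 1681 = -45815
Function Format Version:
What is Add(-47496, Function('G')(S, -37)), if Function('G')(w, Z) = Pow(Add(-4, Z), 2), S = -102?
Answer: -45815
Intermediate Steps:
Add(-47496, Function('G')(S, -37)) = Add(-47496, Pow(Add(-4, -37), 2)) = Add(-47496, Pow(-41, 2)) = Add(-47496, 1681) = -45815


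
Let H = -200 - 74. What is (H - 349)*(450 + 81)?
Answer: -330813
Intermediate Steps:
H = -274
(H - 349)*(450 + 81) = (-274 - 349)*(450 + 81) = -623*531 = -330813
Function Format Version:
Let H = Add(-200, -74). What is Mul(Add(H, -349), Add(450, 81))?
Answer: -330813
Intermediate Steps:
H = -274
Mul(Add(H, -349), Add(450, 81)) = Mul(Add(-274, -349), Add(450, 81)) = Mul(-623, 531) = -330813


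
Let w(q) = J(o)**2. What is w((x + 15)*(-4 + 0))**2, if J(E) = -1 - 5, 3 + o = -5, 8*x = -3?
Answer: 1296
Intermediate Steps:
x = -3/8 (x = (1/8)*(-3) = -3/8 ≈ -0.37500)
o = -8 (o = -3 - 5 = -8)
J(E) = -6
w(q) = 36 (w(q) = (-6)**2 = 36)
w((x + 15)*(-4 + 0))**2 = 36**2 = 1296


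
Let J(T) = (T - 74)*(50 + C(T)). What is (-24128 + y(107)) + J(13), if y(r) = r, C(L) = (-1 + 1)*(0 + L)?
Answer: -27071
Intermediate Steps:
C(L) = 0 (C(L) = 0*L = 0)
J(T) = -3700 + 50*T (J(T) = (T - 74)*(50 + 0) = (-74 + T)*50 = -3700 + 50*T)
(-24128 + y(107)) + J(13) = (-24128 + 107) + (-3700 + 50*13) = -24021 + (-3700 + 650) = -24021 - 3050 = -27071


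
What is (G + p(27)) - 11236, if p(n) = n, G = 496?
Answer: -10713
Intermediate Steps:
(G + p(27)) - 11236 = (496 + 27) - 11236 = 523 - 11236 = -10713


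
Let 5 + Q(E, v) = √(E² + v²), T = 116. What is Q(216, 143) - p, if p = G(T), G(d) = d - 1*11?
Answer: -110 + √67105 ≈ 149.05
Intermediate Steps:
G(d) = -11 + d (G(d) = d - 11 = -11 + d)
p = 105 (p = -11 + 116 = 105)
Q(E, v) = -5 + √(E² + v²)
Q(216, 143) - p = (-5 + √(216² + 143²)) - 1*105 = (-5 + √(46656 + 20449)) - 105 = (-5 + √67105) - 105 = -110 + √67105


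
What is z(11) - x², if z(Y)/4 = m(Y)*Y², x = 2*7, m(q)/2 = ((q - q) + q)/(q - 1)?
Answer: 4344/5 ≈ 868.80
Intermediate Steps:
m(q) = 2*q/(-1 + q) (m(q) = 2*(((q - q) + q)/(q - 1)) = 2*((0 + q)/(-1 + q)) = 2*(q/(-1 + q)) = 2*q/(-1 + q))
x = 14
z(Y) = 8*Y³/(-1 + Y) (z(Y) = 4*((2*Y/(-1 + Y))*Y²) = 4*(2*Y³/(-1 + Y)) = 8*Y³/(-1 + Y))
z(11) - x² = 8*11³/(-1 + 11) - 1*14² = 8*1331/10 - 1*196 = 8*1331*(⅒) - 196 = 5324/5 - 196 = 4344/5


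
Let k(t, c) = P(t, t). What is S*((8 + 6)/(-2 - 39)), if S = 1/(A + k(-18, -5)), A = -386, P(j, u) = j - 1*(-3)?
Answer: 14/16441 ≈ 0.00085153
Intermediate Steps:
P(j, u) = 3 + j (P(j, u) = j + 3 = 3 + j)
k(t, c) = 3 + t
S = -1/401 (S = 1/(-386 + (3 - 18)) = 1/(-386 - 15) = 1/(-401) = -1/401 ≈ -0.0024938)
S*((8 + 6)/(-2 - 39)) = -(8 + 6)/(401*(-2 - 39)) = -14/(401*(-41)) = -14*(-1)/(401*41) = -1/401*(-14/41) = 14/16441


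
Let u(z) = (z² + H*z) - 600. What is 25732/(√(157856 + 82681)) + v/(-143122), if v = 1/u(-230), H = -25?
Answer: -1/8308232100 + 25732*√240537/240537 ≈ 52.467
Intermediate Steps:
u(z) = -600 + z² - 25*z (u(z) = (z² - 25*z) - 600 = -600 + z² - 25*z)
v = 1/58050 (v = 1/(-600 + (-230)² - 25*(-230)) = 1/(-600 + 52900 + 5750) = 1/58050 ≈ 1.7227e-5)
25732/(√(157856 + 82681)) + v/(-143122) = 25732/(√(157856 + 82681)) + (1/58050)/(-143122) = 25732/(√240537) + (1/58050)*(-1/143122) = 25732*(√240537/240537) - 1/8308232100 = 25732*√240537/240537 - 1/8308232100 = -1/8308232100 + 25732*√240537/240537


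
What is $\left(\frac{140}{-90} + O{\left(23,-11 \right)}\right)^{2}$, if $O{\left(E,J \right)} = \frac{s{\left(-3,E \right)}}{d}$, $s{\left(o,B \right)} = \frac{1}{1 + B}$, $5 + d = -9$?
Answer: $\frac{2468041}{1016064} \approx 2.429$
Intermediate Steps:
$d = -14$ ($d = -5 - 9 = -14$)
$O{\left(E,J \right)} = - \frac{1}{14 \left(1 + E\right)}$ ($O{\left(E,J \right)} = \frac{1}{\left(1 + E\right) \left(-14\right)} = \frac{1}{1 + E} \left(- \frac{1}{14}\right) = - \frac{1}{14 \left(1 + E\right)}$)
$\left(\frac{140}{-90} + O{\left(23,-11 \right)}\right)^{2} = \left(\frac{140}{-90} - \frac{1}{14 + 14 \cdot 23}\right)^{2} = \left(140 \left(- \frac{1}{90}\right) - \frac{1}{14 + 322}\right)^{2} = \left(- \frac{14}{9} - \frac{1}{336}\right)^{2} = \left(- \frac{1571}{1008}\right)^{2} = \frac{2468041}{1016064}$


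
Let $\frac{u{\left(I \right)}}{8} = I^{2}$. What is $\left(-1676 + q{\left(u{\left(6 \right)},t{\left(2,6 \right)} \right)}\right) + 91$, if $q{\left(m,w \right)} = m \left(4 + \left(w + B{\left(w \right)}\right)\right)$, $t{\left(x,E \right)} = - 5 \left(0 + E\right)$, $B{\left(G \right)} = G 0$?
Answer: $-9073$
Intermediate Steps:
$B{\left(G \right)} = 0$
$t{\left(x,E \right)} = - 5 E$
$u{\left(I \right)} = 8 I^{2}$
$q{\left(m,w \right)} = m \left(4 + w\right)$ ($q{\left(m,w \right)} = m \left(4 + \left(w + 0\right)\right) = m \left(4 + w\right)$)
$\left(-1676 + q{\left(u{\left(6 \right)},t{\left(2,6 \right)} \right)}\right) + 91 = \left(-1676 + 8 \cdot 6^{2} \left(4 - 30\right)\right) + 91 = \left(-1676 + 8 \cdot 36 \left(4 - 30\right)\right) + 91 = \left(-1676 + 288 \left(-26\right)\right) + 91 = \left(-1676 - 7488\right) + 91 = -9164 + 91 = -9073$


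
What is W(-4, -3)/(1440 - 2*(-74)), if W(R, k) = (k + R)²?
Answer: 49/1588 ≈ 0.030856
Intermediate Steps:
W(R, k) = (R + k)²
W(-4, -3)/(1440 - 2*(-74)) = (-4 - 3)²/(1440 - 2*(-74)) = (-7)²/(1440 + 148) = 49/1588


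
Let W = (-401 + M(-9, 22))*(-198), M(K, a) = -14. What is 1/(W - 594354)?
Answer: -1/512184 ≈ -1.9524e-6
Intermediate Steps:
W = 82170 (W = (-401 - 14)*(-198) = -415*(-198) = 82170)
1/(W - 594354) = 1/(82170 - 594354) = 1/(-512184) = -1/512184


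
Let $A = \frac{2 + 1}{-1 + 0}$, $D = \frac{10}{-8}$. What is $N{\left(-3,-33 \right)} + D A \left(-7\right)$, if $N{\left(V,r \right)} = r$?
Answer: $- \frac{237}{4} \approx -59.25$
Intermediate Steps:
$D = - \frac{5}{4}$ ($D = 10 \left(- \frac{1}{8}\right) = - \frac{5}{4} \approx -1.25$)
$A = -3$ ($A = \frac{3}{-1} = 3 \left(-1\right) = -3$)
$N{\left(-3,-33 \right)} + D A \left(-7\right) = -33 + \left(- \frac{5}{4}\right) \left(-3\right) \left(-7\right) = -33 + \frac{15}{4} \left(-7\right) = -33 - \frac{105}{4} = - \frac{237}{4}$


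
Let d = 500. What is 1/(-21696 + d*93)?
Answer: 1/24804 ≈ 4.0316e-5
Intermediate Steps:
1/(-21696 + d*93) = 1/(-21696 + 500*93) = 1/(-21696 + 46500) = 1/24804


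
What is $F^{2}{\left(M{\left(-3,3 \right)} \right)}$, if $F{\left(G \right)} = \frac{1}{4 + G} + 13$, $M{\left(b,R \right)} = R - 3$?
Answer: $\frac{2809}{16} \approx 175.56$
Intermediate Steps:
$M{\left(b,R \right)} = -3 + R$
$F{\left(G \right)} = 13 + \frac{1}{4 + G}$
$F^{2}{\left(M{\left(-3,3 \right)} \right)} = \left(\frac{53 + 13 \left(-3 + 3\right)}{4 + \left(-3 + 3\right)}\right)^{2} = \left(\frac{53 + 13 \cdot 0}{4 + 0}\right)^{2} = \left(\frac{53 + 0}{4}\right)^{2} = \left(\frac{1}{4} \cdot 53\right)^{2} = \left(\frac{53}{4}\right)^{2} = \frac{2809}{16}$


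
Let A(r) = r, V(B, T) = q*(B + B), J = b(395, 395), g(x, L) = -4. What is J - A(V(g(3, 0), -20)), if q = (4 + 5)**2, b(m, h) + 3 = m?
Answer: 1040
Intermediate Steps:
b(m, h) = -3 + m
q = 81 (q = 9**2 = 81)
J = 392 (J = -3 + 395 = 392)
V(B, T) = 162*B (V(B, T) = 81*(B + B) = 81*(2*B) = 162*B)
J - A(V(g(3, 0), -20)) = 392 - 162*(-4) = 392 - 1*(-648) = 392 + 648 = 1040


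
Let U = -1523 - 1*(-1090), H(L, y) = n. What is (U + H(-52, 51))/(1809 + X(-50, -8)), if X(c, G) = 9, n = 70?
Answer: -121/606 ≈ -0.19967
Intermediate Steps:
H(L, y) = 70
U = -433 (U = -1523 + 1090 = -433)
(U + H(-52, 51))/(1809 + X(-50, -8)) = (-433 + 70)/(1809 + 9) = -363/1818 = -363*1/1818 = -121/606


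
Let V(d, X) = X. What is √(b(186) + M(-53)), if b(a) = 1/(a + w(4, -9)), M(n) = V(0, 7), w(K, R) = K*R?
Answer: √6306/30 ≈ 2.6470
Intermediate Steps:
M(n) = 7
b(a) = 1/(-36 + a) (b(a) = 1/(a + 4*(-9)) = 1/(a - 36) = 1/(-36 + a))
√(b(186) + M(-53)) = √(1/(-36 + 186) + 7) = √(1/150 + 7) = √(1051/150) = √6306/30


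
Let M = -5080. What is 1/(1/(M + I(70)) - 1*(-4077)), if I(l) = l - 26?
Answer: 5036/20531771 ≈ 0.00024528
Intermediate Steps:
I(l) = -26 + l
1/(1/(M + I(70)) - 1*(-4077)) = 1/(1/(-5080 + (-26 + 70)) - 1*(-4077)) = 1/(1/(-5080 + 44) + 4077) = 1/(1/(-5036) + 4077) = 1/(-1/5036 + 4077) = 1/(20531771/5036) = 5036/20531771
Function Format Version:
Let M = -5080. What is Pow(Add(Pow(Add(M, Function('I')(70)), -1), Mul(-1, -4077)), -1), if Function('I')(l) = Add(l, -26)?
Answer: Rational(5036, 20531771) ≈ 0.00024528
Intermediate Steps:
Function('I')(l) = Add(-26, l)
Pow(Add(Pow(Add(M, Function('I')(70)), -1), Mul(-1, -4077)), -1) = Pow(Add(Pow(Add(-5080, Add(-26, 70)), -1), Mul(-1, -4077)), -1) = Pow(Add(Pow(Add(-5080, 44), -1), 4077), -1) = Pow(Add(Pow(-5036, -1), 4077), -1) = Pow(Add(Rational(-1, 5036), 4077), -1) = Pow(Rational(20531771, 5036), -1) = Rational(5036, 20531771)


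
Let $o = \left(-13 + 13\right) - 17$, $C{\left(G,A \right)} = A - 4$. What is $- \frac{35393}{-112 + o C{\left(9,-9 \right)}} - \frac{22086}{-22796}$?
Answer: $- \frac{402205727}{1242382} \approx -323.74$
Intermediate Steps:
$C{\left(G,A \right)} = -4 + A$
$o = -17$ ($o = 0 - 17 = -17$)
$- \frac{35393}{-112 + o C{\left(9,-9 \right)}} - \frac{22086}{-22796} = - \frac{35393}{-112 - 17 \left(-4 - 9\right)} - \frac{22086}{-22796} = - \frac{35393}{-112 - -221} - - \frac{11043}{11398} = - \frac{35393}{-112 + 221} + \frac{11043}{11398} = - \frac{35393}{109} + \frac{11043}{11398} = - \frac{402205727}{1242382}$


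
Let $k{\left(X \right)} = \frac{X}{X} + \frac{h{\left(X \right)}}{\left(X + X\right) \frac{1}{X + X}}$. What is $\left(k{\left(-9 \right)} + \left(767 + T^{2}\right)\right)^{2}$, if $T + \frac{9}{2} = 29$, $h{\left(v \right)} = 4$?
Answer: $\frac{30129121}{16} \approx 1.8831 \cdot 10^{6}$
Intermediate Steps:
$T = \frac{49}{2}$ ($T = - \frac{9}{2} + 29 = \frac{49}{2} \approx 24.5$)
$k{\left(X \right)} = 5$ ($k{\left(X \right)} = \frac{X}{X} + \frac{4}{\left(X + X\right) \frac{1}{X + X}} = 1 + \frac{4}{2 X \frac{1}{2 X}} = 1 + \frac{4}{1} = 1 + 4 \cdot 1 = 1 + 4 = 5$)
$\left(k{\left(-9 \right)} + \left(767 + T^{2}\right)\right)^{2} = \left(5 + \left(767 + \left(\frac{49}{2}\right)^{2}\right)\right)^{2} = \left(5 + \left(767 + \frac{2401}{4}\right)\right)^{2} = \left(5 + \frac{5469}{4}\right)^{2} = \left(\frac{5489}{4}\right)^{2} = \frac{30129121}{16}$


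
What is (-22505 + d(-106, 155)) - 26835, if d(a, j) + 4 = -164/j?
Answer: -7648484/155 ≈ -49345.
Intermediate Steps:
d(a, j) = -4 - 164/j
(-22505 + d(-106, 155)) - 26835 = (-22505 + (-4 - 164/155)) - 26835 = (-22505 - 784/155) - 26835 = -3489059/155 - 26835 = -7648484/155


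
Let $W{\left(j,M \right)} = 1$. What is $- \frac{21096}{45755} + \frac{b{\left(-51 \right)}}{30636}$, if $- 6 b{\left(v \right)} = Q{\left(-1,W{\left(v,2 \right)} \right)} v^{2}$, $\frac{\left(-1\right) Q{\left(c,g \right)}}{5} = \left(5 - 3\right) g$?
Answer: $- \frac{149316377}{467250060} \approx -0.31956$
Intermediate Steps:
$Q{\left(c,g \right)} = - 10 g$ ($Q{\left(c,g \right)} = - 5 \left(5 - 3\right) g = - 5 \cdot 2 g = - 10 g$)
$b{\left(v \right)} = \frac{5 v^{2}}{3}$ ($b{\left(v \right)} = - \frac{\left(-10\right) 1 v^{2}}{6} = - \frac{\left(-10\right) v^{2}}{6} = \frac{5 v^{2}}{3}$)
$- \frac{21096}{45755} + \frac{b{\left(-51 \right)}}{30636} = - \frac{21096}{45755} + \frac{\frac{5}{3} \left(-51\right)^{2}}{30636} = \left(-21096\right) \frac{1}{45755} + \frac{5}{3} \cdot 2601 \cdot \frac{1}{30636} = - \frac{21096}{45755} + 4335 \cdot \frac{1}{30636} = - \frac{21096}{45755} + \frac{1445}{10212} = - \frac{149316377}{467250060}$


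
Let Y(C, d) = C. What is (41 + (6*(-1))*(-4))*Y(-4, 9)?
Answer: -260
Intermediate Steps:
(41 + (6*(-1))*(-4))*Y(-4, 9) = (41 + (6*(-1))*(-4))*(-4) = (41 - 6*(-4))*(-4) = (41 + 24)*(-4) = 65*(-4) = -260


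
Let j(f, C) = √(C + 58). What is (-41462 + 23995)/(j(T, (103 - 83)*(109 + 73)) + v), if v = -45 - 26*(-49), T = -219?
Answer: -21466943/1506743 + 751081*√2/1506743 ≈ -13.542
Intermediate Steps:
v = 1229 (v = -45 + 1274 = 1229)
j(f, C) = √(58 + C)
(-41462 + 23995)/(j(T, (103 - 83)*(109 + 73)) + v) = (-41462 + 23995)/(√(58 + (103 - 83)*(109 + 73)) + 1229) = -17467/(√(58 + 20*182) + 1229) = -17467/(√(58 + 3640) + 1229) = -17467/(√3698 + 1229) = -17467/(43*√2 + 1229) = -17467/(1229 + 43*√2)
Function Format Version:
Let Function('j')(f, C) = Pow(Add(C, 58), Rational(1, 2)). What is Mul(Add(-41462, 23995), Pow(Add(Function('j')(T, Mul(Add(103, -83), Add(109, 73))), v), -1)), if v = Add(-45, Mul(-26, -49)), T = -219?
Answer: Add(Rational(-21466943, 1506743), Mul(Rational(751081, 1506743), Pow(2, Rational(1, 2)))) ≈ -13.542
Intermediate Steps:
v = 1229 (v = Add(-45, 1274) = 1229)
Function('j')(f, C) = Pow(Add(58, C), Rational(1, 2))
Mul(Add(-41462, 23995), Pow(Add(Function('j')(T, Mul(Add(103, -83), Add(109, 73))), v), -1)) = Mul(Add(-41462, 23995), Pow(Add(Pow(Add(58, Mul(Add(103, -83), Add(109, 73))), Rational(1, 2)), 1229), -1)) = Mul(-17467, Pow(Add(Pow(Add(58, Mul(20, 182)), Rational(1, 2)), 1229), -1)) = Mul(-17467, Pow(Add(Pow(Add(58, 3640), Rational(1, 2)), 1229), -1)) = Mul(-17467, Pow(Add(Pow(3698, Rational(1, 2)), 1229), -1)) = Mul(-17467, Pow(Add(Mul(43, Pow(2, Rational(1, 2))), 1229), -1)) = Mul(-17467, Pow(Add(1229, Mul(43, Pow(2, Rational(1, 2)))), -1))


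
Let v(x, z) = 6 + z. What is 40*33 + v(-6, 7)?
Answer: 1333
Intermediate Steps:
40*33 + v(-6, 7) = 40*33 + (6 + 7) = 1320 + 13 = 1333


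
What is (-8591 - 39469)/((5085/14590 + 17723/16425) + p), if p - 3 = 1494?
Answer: -2303426889000/71816860489 ≈ -32.074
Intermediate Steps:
p = 1497 (p = 3 + 1494 = 1497)
(-8591 - 39469)/((5085/14590 + 17723/16425) + p) = (-8591 - 39469)/((5085/14590 + 17723/16425) + 1497) = -48060/((5085*(1/14590) + 17723*(1/16425)) + 1497) = -48060/((1017/2918 + 17723/16425) + 1497) = -48060/(68419939/47928150 + 1497) = -48060/71816860489/47928150 = -48060*47928150/71816860489 = -2303426889000/71816860489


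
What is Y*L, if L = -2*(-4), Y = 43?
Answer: 344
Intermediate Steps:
L = 8
Y*L = 43*8 = 344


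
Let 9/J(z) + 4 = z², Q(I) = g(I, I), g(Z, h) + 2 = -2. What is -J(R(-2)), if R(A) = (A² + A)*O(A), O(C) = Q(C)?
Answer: -3/20 ≈ -0.15000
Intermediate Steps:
g(Z, h) = -4 (g(Z, h) = -2 - 2 = -4)
Q(I) = -4
O(C) = -4
R(A) = -4*A - 4*A² (R(A) = (A² + A)*(-4) = (A + A²)*(-4) = -4*A - 4*A²)
J(z) = 9/(-4 + z²)
-J(R(-2)) = -9/(-4 + (-4*(-2)*(1 - 2))²) = -9/(-4 + (-4*(-2)*(-1))²) = -9/(-4 + (-8)²) = -9/(-4 + 64) = -9/60 = -1*3/20 = -3/20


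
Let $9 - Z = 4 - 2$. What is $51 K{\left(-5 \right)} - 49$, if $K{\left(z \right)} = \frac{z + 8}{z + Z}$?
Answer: $\frac{55}{2} \approx 27.5$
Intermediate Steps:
$Z = 7$ ($Z = 9 - \left(4 - 2\right) = 9 - 2 = 7$)
$K{\left(z \right)} = \frac{8 + z}{7 + z}$ ($K{\left(z \right)} = \frac{z + 8}{z + 7} = \frac{8 + z}{7 + z}$)
$51 K{\left(-5 \right)} - 49 = 51 \frac{8 - 5}{7 - 5} - 49 = 51 \cdot \frac{1}{2} \cdot 3 - 49 = 51 \cdot \frac{3}{2} - 49 = \frac{153}{2} - 49 = \frac{55}{2}$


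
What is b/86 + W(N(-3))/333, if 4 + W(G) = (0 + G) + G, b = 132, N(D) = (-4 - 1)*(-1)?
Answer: 7412/4773 ≈ 1.5529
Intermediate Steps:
N(D) = 5 (N(D) = -5*(-1) = 5)
W(G) = -4 + 2*G (W(G) = -4 + ((0 + G) + G) = -4 + (G + G) = -4 + 2*G)
b/86 + W(N(-3))/333 = 132/86 + (-4 + 2*5)/333 = 132*(1/86) + (-4 + 10)*(1/333) = 66/43 + 6*(1/333) = 66/43 + 2/111 = 7412/4773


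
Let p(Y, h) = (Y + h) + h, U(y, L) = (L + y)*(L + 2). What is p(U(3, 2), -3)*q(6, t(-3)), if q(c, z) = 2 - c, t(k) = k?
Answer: -56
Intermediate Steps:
U(y, L) = (2 + L)*(L + y) (U(y, L) = (L + y)*(2 + L) = (2 + L)*(L + y))
p(Y, h) = Y + 2*h
p(U(3, 2), -3)*q(6, t(-3)) = ((2² + 2*2 + 2*3 + 2*3) + 2*(-3))*(2 - 1*6) = ((4 + 4 + 6 + 6) - 6)*(2 - 6) = (20 - 6)*(-4) = 14*(-4) = -56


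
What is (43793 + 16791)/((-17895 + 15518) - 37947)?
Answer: -15146/10081 ≈ -1.5024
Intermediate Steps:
(43793 + 16791)/((-17895 + 15518) - 37947) = 60584/(-2377 - 37947) = 60584/(-40324) = 60584*(-1/40324) = -15146/10081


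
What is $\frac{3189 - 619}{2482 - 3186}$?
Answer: $- \frac{1285}{352} \approx -3.6506$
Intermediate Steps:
$\frac{3189 - 619}{2482 - 3186} = \frac{2570}{-704} = 2570 \left(- \frac{1}{704}\right) = - \frac{1285}{352}$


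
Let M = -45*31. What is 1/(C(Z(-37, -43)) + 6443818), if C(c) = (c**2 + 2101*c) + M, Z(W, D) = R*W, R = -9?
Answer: 1/7252945 ≈ 1.3788e-7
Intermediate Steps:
M = -1395 (M = -1*1395 = -1395)
Z(W, D) = -9*W
C(c) = -1395 + c**2 + 2101*c (C(c) = (c**2 + 2101*c) - 1395 = -1395 + c**2 + 2101*c)
1/(C(Z(-37, -43)) + 6443818) = 1/((-1395 + (-9*(-37))**2 + 2101*(-9*(-37))) + 6443818) = 1/((-1395 + 333**2 + 2101*333) + 6443818) = 1/((-1395 + 110889 + 699633) + 6443818) = 1/(809127 + 6443818) = 1/7252945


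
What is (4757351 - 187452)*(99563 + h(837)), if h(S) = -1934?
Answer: 446154669471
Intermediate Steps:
(4757351 - 187452)*(99563 + h(837)) = (4757351 - 187452)*(99563 - 1934) = 4569899*97629 = 446154669471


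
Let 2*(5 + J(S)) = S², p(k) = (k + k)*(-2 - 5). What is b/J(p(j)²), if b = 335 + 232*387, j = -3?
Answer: 227/3919 ≈ 0.057923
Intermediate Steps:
p(k) = -14*k (p(k) = (2*k)*(-7) = -14*k)
J(S) = -5 + S²/2
b = 90119 (b = 335 + 89784 = 90119)
b/J(p(j)²) = 90119/(-5 + ((-14*(-3))²)²/2) = 90119/(-5 + (42²)²/2) = 90119/(-5 + (½)*1764²) = 90119/(-5 + (½)*3111696) = 90119/(-5 + 1555848) = 90119/1555843 = 90119*(1/1555843) = 227/3919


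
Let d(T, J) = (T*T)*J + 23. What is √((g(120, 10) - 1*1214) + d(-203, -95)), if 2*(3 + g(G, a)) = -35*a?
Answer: 24*I*√6799 ≈ 1978.9*I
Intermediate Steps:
g(G, a) = -3 - 35*a/2 (g(G, a) = -3 + (-35*a)/2 = -3 - 35*a/2)
d(T, J) = 23 + J*T² (d(T, J) = T²*J + 23 = J*T² + 23 = 23 + J*T²)
√((g(120, 10) - 1*1214) + d(-203, -95)) = √(((-3 - 35/2*10) - 1*1214) + (23 - 95*(-203)²)) = √(((-3 - 175) - 1214) + (23 - 95*41209)) = √((-178 - 1214) + (23 - 3914855)) = √(-1392 - 3914832) = √(-3916224) = 24*I*√6799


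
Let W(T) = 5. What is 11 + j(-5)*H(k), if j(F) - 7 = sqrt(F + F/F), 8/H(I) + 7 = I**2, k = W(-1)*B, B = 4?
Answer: 4379/393 + 16*I/393 ≈ 11.142 + 0.040712*I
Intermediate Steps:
k = 20 (k = 5*4 = 20)
H(I) = 8/(-7 + I**2)
j(F) = 7 + sqrt(1 + F) (j(F) = 7 + sqrt(F + F/F) = 7 + sqrt(F + 1) = 7 + sqrt(1 + F))
11 + j(-5)*H(k) = 11 + (7 + sqrt(1 - 5))*(8/(-7 + 20**2)) = 11 + (7 + sqrt(-4))*(8/(-7 + 400)) = 11 + (7 + 2*I)*(8/393) = 11 + (56/393 + 16*I/393) = 4379/393 + 16*I/393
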